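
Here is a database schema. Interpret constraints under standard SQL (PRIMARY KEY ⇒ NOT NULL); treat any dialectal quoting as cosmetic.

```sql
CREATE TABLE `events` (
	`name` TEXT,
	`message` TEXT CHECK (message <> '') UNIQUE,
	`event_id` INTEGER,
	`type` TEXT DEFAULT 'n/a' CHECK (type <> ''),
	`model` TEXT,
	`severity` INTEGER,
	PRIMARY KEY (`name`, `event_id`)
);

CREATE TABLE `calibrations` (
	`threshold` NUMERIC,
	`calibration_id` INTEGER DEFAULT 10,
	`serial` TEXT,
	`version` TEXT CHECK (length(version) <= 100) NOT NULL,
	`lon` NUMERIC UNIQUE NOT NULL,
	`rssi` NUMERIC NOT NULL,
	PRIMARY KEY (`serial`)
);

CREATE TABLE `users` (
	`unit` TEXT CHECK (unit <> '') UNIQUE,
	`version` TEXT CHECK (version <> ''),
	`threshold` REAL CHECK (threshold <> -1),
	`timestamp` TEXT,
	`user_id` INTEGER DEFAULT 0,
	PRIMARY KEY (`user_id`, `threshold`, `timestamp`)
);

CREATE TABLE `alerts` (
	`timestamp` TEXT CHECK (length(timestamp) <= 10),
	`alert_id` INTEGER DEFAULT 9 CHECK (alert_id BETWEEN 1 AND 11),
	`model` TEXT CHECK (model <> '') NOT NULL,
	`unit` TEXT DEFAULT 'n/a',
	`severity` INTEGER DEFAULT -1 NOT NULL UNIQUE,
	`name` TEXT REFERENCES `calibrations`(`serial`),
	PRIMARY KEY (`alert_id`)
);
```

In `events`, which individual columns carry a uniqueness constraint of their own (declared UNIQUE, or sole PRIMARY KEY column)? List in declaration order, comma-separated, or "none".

- name: part of a composite PRIMARY KEY — only the tuple is unique, not this column on its own.
- message: declared UNIQUE → unique.
- event_id: part of a composite PRIMARY KEY — only the tuple is unique, not this column on its own.
- type: no UNIQUE or single-column PK constraint.
- model: no UNIQUE or single-column PK constraint.
- severity: no UNIQUE or single-column PK constraint.

message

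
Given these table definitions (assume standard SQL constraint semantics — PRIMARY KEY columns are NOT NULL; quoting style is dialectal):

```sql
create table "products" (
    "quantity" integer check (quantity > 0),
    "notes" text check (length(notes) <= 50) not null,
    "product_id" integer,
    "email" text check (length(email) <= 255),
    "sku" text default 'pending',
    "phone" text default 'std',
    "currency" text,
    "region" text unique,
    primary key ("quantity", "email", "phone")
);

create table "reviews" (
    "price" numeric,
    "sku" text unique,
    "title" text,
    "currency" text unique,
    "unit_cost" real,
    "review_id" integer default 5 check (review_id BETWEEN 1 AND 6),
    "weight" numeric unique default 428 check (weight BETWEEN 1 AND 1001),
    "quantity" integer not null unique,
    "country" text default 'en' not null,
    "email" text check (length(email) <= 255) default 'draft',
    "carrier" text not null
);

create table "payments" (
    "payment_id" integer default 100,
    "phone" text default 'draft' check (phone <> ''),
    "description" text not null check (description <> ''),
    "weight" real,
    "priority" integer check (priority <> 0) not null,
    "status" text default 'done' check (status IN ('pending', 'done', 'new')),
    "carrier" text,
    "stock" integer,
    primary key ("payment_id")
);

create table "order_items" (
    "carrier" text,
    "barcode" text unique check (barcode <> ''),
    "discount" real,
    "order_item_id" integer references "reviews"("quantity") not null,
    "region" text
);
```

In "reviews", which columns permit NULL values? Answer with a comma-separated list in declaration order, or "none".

price, sku, title, currency, unit_cost, review_id, weight, email

- price: no NOT NULL constraint applies → nullable.
- sku: UNIQUE does not imply NOT NULL → nullable.
- title: no NOT NULL constraint applies → nullable.
- currency: UNIQUE does not imply NOT NULL → nullable.
- unit_cost: no NOT NULL constraint applies → nullable.
- review_id: CHECK does not forbid NULL (a CHECK constraint passes when its expression is NULL) → nullable.
- weight: CHECK does not forbid NULL (a CHECK constraint passes when its expression is NULL) → nullable.
- quantity: declared NOT NULL → not nullable.
- country: declared NOT NULL → not nullable.
- email: CHECK does not forbid NULL (a CHECK constraint passes when its expression is NULL) → nullable.
- carrier: declared NOT NULL → not nullable.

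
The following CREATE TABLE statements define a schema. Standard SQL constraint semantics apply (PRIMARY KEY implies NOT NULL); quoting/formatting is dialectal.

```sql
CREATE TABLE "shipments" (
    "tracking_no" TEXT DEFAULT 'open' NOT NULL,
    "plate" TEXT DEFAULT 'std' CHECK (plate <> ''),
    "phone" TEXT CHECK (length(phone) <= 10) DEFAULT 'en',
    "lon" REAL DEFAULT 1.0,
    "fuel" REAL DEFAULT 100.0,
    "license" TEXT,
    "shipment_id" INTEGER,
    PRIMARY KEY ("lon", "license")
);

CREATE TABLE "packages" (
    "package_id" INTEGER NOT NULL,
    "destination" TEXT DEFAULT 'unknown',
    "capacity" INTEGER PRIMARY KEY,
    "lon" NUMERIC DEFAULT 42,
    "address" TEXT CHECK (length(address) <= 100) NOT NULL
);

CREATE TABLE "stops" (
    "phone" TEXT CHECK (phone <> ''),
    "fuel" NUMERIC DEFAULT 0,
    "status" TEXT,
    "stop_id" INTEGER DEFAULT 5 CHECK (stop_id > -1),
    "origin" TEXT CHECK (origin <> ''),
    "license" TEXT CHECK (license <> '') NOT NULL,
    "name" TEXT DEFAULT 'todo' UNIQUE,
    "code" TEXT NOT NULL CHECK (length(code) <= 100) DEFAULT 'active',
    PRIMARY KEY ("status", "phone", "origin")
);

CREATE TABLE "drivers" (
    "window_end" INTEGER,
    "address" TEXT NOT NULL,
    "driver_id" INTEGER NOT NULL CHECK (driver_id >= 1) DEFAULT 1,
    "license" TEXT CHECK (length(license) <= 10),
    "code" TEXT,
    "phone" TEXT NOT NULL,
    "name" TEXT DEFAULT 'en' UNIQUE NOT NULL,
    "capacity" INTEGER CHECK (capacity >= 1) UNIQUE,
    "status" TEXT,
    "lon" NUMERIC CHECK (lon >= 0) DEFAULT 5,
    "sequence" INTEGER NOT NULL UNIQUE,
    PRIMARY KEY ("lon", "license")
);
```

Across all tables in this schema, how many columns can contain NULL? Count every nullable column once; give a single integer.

13

shipments: 4 nullable (plate, phone, fuel, shipment_id — PK (lon, license) and explicit NOT NULL columns excluded).
packages: 2 nullable (destination, lon — PK (capacity) and explicit NOT NULL columns excluded).
stops: 3 nullable (fuel, stop_id, name — PK (status, phone, origin) and explicit NOT NULL columns excluded).
drivers: 4 nullable (window_end, code, capacity, status — PK (lon, license) and explicit NOT NULL columns excluded).
Total: 4 + 2 + 3 + 4 = 13.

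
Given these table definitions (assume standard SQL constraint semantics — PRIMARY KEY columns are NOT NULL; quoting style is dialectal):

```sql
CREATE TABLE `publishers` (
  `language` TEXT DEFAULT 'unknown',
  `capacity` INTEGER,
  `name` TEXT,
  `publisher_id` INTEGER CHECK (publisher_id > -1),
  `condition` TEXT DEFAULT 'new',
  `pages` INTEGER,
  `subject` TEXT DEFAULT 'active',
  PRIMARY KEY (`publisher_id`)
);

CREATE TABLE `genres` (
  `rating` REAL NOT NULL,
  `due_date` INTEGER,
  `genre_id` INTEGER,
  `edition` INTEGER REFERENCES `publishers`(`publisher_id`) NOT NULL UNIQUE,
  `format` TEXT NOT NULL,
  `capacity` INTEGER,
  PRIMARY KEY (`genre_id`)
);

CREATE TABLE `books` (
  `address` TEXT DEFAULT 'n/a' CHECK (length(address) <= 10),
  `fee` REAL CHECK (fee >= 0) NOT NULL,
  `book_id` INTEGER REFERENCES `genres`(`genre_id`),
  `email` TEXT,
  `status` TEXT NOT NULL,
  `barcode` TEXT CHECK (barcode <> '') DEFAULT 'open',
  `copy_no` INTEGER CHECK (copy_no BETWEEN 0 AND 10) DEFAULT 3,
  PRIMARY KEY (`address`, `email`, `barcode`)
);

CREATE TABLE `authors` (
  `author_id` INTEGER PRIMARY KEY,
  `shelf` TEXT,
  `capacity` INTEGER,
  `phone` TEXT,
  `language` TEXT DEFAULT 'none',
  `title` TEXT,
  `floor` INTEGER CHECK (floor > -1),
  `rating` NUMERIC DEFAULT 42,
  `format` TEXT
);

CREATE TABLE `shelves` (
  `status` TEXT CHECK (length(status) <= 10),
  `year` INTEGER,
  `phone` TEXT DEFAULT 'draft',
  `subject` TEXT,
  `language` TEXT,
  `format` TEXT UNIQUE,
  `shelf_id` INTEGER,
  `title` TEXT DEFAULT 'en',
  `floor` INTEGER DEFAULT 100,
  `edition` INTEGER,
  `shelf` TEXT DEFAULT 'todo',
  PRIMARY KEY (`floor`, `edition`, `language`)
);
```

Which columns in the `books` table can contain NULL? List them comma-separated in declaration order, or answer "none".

- address: part of the PRIMARY KEY, which implies NOT NULL → not nullable.
- fee: declared NOT NULL → not nullable.
- book_id: a foreign key column may be NULL unless separately constrained → nullable.
- email: part of the PRIMARY KEY, which implies NOT NULL → not nullable.
- status: declared NOT NULL → not nullable.
- barcode: part of the PRIMARY KEY, which implies NOT NULL → not nullable.
- copy_no: CHECK does not forbid NULL (a CHECK constraint passes when its expression is NULL) → nullable.

book_id, copy_no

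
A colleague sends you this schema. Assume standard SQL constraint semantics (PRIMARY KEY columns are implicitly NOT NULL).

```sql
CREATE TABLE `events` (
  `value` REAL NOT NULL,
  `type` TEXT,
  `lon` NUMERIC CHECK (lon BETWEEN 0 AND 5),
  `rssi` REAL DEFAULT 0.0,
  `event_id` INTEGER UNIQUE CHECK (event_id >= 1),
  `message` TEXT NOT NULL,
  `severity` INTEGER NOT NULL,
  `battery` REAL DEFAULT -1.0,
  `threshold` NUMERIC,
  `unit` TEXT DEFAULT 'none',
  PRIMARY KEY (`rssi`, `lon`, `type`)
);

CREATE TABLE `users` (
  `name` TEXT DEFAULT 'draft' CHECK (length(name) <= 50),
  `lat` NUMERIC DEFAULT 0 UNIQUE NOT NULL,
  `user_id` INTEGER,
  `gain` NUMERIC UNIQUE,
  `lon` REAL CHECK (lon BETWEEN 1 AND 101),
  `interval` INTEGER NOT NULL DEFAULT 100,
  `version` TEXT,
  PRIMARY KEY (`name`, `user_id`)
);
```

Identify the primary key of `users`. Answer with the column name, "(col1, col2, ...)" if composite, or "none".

A table-level PRIMARY KEY clause names 2 columns: name, user_id.
This is a composite key — the combination is unique, not each column individually.

(name, user_id)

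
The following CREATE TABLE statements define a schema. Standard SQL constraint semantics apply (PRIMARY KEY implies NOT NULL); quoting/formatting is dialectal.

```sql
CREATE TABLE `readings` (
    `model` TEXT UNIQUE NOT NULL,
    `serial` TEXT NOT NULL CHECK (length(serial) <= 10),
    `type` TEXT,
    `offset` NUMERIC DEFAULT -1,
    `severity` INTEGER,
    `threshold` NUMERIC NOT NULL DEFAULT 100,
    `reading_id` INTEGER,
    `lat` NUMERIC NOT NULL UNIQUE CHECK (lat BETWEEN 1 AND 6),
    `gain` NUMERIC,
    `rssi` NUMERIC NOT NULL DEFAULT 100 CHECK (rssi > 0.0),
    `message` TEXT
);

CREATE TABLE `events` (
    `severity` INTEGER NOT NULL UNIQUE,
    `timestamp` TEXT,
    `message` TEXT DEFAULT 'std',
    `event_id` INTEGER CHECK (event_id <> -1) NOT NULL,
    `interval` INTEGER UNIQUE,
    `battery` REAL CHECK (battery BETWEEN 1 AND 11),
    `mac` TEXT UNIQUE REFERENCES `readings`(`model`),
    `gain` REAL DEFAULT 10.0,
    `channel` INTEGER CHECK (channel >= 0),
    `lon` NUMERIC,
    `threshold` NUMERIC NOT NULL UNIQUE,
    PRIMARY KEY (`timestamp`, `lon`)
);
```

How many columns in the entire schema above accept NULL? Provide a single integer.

12

readings: 6 nullable (type, offset, severity, reading_id, gain, message — PK none and explicit NOT NULL columns excluded).
events: 6 nullable (message, interval, battery, mac, gain, channel — PK (timestamp, lon) and explicit NOT NULL columns excluded).
Total: 6 + 6 = 12.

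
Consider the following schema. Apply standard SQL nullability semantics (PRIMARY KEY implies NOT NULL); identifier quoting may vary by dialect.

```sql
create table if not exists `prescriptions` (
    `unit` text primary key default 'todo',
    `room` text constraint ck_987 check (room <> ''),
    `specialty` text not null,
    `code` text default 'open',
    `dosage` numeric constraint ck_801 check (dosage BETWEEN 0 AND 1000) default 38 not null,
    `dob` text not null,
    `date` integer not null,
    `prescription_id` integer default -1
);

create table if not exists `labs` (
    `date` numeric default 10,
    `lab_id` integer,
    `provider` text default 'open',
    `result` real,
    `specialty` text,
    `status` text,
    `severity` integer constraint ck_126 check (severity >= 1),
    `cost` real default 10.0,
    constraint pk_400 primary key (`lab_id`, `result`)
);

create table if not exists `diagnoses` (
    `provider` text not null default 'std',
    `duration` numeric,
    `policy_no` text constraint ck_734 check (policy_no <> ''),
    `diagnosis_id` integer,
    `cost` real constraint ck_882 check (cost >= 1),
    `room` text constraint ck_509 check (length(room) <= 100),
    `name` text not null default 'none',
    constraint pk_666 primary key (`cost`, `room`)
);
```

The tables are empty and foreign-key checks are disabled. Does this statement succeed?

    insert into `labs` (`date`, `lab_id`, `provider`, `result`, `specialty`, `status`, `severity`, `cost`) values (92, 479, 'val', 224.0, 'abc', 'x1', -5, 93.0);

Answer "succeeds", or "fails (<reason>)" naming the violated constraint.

The value -5 for severity violates CHECK (severity >= 1).

fails (CHECK on severity)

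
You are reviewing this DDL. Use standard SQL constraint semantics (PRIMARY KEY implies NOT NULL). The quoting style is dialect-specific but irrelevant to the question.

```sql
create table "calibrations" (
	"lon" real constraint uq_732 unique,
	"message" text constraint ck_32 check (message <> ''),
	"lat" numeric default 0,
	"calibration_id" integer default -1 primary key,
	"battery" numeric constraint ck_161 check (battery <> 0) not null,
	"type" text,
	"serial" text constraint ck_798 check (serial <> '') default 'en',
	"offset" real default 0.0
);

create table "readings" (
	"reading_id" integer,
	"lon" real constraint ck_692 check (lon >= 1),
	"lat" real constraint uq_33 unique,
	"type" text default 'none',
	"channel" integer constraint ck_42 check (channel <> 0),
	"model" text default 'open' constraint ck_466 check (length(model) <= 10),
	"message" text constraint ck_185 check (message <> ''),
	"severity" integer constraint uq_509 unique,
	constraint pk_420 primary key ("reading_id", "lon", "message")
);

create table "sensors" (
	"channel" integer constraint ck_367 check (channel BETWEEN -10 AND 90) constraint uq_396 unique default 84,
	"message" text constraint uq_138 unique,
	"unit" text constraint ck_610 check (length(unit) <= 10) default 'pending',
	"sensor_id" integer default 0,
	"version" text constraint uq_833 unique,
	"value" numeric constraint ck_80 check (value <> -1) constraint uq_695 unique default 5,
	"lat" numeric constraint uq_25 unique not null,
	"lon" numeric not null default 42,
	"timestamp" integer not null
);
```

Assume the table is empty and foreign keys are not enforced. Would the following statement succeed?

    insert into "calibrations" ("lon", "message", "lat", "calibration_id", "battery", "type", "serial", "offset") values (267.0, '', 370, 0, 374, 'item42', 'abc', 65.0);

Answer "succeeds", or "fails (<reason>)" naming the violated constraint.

The value '' for message violates CHECK (message <> '').

fails (CHECK on message)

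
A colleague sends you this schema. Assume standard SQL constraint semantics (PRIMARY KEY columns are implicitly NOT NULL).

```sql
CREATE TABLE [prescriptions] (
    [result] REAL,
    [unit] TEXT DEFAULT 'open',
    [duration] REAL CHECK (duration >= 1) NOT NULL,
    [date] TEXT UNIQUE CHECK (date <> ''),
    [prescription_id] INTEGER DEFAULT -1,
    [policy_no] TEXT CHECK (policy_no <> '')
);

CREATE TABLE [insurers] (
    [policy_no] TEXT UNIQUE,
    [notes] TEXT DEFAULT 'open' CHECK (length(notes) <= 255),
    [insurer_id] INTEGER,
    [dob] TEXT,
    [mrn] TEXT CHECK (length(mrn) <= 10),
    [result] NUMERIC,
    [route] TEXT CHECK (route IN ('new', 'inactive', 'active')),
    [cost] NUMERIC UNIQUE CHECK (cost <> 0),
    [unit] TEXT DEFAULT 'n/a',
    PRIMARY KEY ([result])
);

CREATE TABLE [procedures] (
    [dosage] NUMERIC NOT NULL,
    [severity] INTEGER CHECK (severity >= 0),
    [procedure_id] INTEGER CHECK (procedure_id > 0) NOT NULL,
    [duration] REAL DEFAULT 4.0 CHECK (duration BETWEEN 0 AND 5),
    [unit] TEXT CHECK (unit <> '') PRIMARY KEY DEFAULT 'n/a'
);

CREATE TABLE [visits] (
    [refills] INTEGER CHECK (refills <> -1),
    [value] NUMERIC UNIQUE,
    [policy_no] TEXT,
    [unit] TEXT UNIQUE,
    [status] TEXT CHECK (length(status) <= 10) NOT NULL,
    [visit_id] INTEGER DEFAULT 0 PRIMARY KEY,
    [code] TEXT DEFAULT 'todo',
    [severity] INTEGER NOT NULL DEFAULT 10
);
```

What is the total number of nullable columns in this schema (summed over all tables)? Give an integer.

20

prescriptions: 5 nullable (result, unit, date, prescription_id, policy_no — PK none and explicit NOT NULL columns excluded).
insurers: 8 nullable (policy_no, notes, insurer_id, dob, mrn, route, cost, unit — PK (result) and explicit NOT NULL columns excluded).
procedures: 2 nullable (severity, duration — PK (unit) and explicit NOT NULL columns excluded).
visits: 5 nullable (refills, value, policy_no, unit, code — PK (visit_id) and explicit NOT NULL columns excluded).
Total: 5 + 8 + 2 + 5 = 20.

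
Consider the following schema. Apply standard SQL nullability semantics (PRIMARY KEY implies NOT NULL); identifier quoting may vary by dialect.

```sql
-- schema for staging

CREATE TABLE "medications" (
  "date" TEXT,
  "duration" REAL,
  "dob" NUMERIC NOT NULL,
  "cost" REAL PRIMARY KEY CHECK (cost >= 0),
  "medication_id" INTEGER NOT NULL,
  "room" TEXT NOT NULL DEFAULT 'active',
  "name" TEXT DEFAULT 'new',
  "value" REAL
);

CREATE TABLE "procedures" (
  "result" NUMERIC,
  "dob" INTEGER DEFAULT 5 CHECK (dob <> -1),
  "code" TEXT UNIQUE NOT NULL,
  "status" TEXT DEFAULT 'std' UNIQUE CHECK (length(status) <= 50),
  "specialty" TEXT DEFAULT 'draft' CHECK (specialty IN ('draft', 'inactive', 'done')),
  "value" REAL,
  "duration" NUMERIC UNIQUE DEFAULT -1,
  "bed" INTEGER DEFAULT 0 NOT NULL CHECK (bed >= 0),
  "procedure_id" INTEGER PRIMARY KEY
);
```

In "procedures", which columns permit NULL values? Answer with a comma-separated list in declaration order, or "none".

result, dob, status, specialty, value, duration

- result: no NOT NULL constraint applies → nullable.
- dob: CHECK does not forbid NULL (a CHECK constraint passes when its expression is NULL) → nullable.
- code: declared NOT NULL → not nullable.
- status: CHECK does not forbid NULL (a CHECK constraint passes when its expression is NULL) → nullable.
- specialty: CHECK does not forbid NULL (a CHECK constraint passes when its expression is NULL) → nullable.
- value: no NOT NULL constraint applies → nullable.
- duration: UNIQUE does not imply NOT NULL → nullable.
- bed: declared NOT NULL → not nullable.
- procedure_id: part of the PRIMARY KEY, which implies NOT NULL → not nullable.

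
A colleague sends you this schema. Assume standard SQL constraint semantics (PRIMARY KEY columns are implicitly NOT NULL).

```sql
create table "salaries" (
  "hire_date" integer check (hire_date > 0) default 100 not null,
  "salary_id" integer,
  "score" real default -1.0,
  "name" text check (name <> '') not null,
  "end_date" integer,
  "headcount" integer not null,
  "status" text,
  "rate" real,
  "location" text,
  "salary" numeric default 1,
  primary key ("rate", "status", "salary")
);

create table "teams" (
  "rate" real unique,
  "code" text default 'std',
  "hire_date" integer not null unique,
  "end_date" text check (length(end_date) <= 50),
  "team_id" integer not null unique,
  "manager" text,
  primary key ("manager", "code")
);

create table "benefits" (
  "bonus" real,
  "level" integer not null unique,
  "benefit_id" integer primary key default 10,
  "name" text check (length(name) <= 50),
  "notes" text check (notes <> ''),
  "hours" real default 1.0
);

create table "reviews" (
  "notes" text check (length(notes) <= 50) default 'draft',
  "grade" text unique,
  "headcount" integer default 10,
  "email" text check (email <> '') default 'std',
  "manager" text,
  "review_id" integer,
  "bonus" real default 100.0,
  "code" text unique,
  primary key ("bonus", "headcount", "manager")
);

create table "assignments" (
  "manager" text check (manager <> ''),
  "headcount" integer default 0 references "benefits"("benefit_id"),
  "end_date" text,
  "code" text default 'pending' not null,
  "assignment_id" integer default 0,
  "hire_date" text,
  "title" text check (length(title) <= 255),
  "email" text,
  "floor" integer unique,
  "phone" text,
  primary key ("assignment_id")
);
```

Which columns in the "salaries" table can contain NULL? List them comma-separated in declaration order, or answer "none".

- hire_date: declared NOT NULL → not nullable.
- salary_id: no NOT NULL constraint applies → nullable.
- score: DEFAULT only fills an omitted column; an explicit NULL is still allowed → nullable.
- name: declared NOT NULL → not nullable.
- end_date: no NOT NULL constraint applies → nullable.
- headcount: declared NOT NULL → not nullable.
- status: part of the PRIMARY KEY, which implies NOT NULL → not nullable.
- rate: part of the PRIMARY KEY, which implies NOT NULL → not nullable.
- location: no NOT NULL constraint applies → nullable.
- salary: part of the PRIMARY KEY, which implies NOT NULL → not nullable.

salary_id, score, end_date, location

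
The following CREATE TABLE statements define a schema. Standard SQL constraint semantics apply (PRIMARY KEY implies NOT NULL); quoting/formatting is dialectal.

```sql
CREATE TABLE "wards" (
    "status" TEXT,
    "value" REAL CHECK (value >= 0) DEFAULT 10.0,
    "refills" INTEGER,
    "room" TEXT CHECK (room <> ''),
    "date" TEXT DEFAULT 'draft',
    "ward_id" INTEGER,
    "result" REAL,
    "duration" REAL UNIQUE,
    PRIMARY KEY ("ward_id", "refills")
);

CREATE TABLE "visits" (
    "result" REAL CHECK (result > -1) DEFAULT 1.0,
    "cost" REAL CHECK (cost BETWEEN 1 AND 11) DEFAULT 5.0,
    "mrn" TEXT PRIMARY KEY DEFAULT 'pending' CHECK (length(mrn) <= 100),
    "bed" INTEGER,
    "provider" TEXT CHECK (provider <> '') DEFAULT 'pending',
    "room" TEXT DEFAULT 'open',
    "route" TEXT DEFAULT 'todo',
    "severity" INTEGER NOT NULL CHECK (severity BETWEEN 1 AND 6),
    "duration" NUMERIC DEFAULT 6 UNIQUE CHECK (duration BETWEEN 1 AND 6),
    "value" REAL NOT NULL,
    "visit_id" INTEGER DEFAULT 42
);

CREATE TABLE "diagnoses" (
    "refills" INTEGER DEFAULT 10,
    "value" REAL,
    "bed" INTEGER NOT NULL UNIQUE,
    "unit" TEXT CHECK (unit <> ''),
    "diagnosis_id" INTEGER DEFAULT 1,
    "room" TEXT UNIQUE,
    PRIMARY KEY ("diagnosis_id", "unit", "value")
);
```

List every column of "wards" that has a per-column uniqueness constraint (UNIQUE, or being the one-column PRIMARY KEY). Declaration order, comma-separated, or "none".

duration

- status: no UNIQUE or single-column PK constraint.
- value: no UNIQUE or single-column PK constraint.
- refills: part of a composite PRIMARY KEY — only the tuple is unique, not this column on its own.
- room: no UNIQUE or single-column PK constraint.
- date: no UNIQUE or single-column PK constraint.
- ward_id: part of a composite PRIMARY KEY — only the tuple is unique, not this column on its own.
- result: no UNIQUE or single-column PK constraint.
- duration: declared UNIQUE → unique.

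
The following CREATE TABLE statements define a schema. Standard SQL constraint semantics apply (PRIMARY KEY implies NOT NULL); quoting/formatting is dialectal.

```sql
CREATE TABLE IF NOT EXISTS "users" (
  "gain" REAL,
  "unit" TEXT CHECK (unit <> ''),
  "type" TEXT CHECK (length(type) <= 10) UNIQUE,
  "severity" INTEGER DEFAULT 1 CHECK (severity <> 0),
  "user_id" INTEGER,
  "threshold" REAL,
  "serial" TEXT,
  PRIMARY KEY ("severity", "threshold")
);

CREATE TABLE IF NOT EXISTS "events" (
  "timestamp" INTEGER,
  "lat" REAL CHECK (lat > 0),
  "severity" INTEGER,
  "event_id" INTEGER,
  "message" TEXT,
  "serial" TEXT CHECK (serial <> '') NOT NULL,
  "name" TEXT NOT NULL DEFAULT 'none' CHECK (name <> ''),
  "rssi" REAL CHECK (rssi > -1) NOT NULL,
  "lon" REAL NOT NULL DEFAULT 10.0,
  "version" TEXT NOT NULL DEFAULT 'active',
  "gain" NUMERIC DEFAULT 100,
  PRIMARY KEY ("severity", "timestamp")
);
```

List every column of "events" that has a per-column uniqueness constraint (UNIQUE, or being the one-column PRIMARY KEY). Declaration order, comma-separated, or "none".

none

- timestamp: part of a composite PRIMARY KEY — only the tuple is unique, not this column on its own.
- lat: no UNIQUE or single-column PK constraint.
- severity: part of a composite PRIMARY KEY — only the tuple is unique, not this column on its own.
- event_id: no UNIQUE or single-column PK constraint.
- message: no UNIQUE or single-column PK constraint.
- serial: no UNIQUE or single-column PK constraint.
- name: no UNIQUE or single-column PK constraint.
- rssi: no UNIQUE or single-column PK constraint.
- lon: no UNIQUE or single-column PK constraint.
- version: no UNIQUE or single-column PK constraint.
- gain: no UNIQUE or single-column PK constraint.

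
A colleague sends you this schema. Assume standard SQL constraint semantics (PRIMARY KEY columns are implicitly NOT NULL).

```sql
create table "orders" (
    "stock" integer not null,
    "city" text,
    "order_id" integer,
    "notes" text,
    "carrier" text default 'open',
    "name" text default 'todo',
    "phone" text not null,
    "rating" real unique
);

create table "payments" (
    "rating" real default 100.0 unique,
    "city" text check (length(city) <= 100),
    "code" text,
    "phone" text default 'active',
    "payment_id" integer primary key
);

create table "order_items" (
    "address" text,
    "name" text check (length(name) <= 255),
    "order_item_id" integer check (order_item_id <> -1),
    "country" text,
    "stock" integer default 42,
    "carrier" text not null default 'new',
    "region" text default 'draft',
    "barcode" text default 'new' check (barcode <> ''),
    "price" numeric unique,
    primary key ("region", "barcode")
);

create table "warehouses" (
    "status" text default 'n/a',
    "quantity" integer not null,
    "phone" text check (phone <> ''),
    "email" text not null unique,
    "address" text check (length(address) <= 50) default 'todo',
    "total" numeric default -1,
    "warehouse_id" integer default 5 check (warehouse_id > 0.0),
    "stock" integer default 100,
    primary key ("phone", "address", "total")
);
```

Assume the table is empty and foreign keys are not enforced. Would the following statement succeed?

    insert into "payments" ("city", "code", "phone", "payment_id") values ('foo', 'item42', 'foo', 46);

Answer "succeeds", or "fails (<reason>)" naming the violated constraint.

succeeds

NOT NULL columns: payment_id is supplied.
CHECK constraints: 'foo' satisfies (length(city) <= 100).
No constraint is violated.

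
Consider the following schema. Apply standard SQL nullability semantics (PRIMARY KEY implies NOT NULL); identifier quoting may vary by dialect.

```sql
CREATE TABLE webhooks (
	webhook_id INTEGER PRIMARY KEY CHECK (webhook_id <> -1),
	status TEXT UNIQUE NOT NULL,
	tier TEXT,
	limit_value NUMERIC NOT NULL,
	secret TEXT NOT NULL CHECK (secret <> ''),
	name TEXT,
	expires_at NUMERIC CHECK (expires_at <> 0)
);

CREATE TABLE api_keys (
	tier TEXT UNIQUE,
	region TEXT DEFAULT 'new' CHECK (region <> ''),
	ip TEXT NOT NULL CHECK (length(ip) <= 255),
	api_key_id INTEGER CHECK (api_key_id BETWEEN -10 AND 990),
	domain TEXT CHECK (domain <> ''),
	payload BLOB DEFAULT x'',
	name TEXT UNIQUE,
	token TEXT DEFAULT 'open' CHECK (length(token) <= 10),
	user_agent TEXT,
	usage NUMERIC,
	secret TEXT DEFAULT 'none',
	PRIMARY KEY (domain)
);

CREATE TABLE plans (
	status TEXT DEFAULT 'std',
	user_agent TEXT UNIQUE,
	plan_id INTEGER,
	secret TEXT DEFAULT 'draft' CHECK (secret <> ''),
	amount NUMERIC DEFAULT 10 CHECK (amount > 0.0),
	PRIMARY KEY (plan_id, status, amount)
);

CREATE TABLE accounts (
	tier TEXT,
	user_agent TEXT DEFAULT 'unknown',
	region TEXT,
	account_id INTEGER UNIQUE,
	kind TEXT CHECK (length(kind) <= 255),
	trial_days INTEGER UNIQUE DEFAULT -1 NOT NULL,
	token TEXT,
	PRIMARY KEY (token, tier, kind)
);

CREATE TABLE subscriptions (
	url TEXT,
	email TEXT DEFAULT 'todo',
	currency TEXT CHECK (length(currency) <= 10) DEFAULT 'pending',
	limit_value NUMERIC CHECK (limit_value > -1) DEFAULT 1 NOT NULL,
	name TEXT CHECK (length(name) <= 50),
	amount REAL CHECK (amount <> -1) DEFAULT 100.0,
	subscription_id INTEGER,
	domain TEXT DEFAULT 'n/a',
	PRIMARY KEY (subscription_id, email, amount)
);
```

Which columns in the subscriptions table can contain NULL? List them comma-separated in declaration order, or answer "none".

- url: no NOT NULL constraint applies → nullable.
- email: part of the PRIMARY KEY, which implies NOT NULL → not nullable.
- currency: CHECK does not forbid NULL (a CHECK constraint passes when its expression is NULL) → nullable.
- limit_value: declared NOT NULL → not nullable.
- name: CHECK does not forbid NULL (a CHECK constraint passes when its expression is NULL) → nullable.
- amount: part of the PRIMARY KEY, which implies NOT NULL → not nullable.
- subscription_id: part of the PRIMARY KEY, which implies NOT NULL → not nullable.
- domain: DEFAULT only fills an omitted column; an explicit NULL is still allowed → nullable.

url, currency, name, domain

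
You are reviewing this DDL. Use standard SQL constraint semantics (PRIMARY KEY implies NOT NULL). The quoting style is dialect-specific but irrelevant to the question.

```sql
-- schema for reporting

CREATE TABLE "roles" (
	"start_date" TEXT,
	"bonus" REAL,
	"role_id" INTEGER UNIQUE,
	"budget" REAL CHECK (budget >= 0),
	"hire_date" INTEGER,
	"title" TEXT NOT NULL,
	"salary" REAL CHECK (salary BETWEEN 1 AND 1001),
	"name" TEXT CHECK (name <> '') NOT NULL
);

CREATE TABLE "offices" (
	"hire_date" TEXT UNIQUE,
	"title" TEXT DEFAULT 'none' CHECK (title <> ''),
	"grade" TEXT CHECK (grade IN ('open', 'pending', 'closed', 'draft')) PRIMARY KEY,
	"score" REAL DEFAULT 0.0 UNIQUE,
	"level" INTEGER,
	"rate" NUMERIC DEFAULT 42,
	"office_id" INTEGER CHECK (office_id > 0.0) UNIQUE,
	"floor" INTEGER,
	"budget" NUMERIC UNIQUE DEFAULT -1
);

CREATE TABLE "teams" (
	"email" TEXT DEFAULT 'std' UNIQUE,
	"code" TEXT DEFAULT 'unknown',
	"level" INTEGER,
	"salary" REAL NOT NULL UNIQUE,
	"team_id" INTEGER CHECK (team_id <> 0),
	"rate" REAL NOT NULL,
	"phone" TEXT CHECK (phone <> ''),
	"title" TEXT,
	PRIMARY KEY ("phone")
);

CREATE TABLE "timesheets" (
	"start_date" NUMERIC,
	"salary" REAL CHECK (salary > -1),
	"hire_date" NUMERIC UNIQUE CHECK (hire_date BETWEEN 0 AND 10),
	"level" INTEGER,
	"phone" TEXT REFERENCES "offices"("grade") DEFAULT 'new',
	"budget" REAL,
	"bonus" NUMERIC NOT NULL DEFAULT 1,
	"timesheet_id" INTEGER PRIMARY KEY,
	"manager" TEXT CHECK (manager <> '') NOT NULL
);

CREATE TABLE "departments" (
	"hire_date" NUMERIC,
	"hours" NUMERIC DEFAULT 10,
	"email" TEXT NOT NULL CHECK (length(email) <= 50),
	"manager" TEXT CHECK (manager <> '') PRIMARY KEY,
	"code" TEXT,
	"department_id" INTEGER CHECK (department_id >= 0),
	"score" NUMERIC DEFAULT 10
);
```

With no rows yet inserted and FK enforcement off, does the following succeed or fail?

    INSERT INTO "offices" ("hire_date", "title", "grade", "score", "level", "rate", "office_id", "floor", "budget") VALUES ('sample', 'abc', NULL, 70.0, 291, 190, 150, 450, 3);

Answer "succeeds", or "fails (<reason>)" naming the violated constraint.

fails (NOT NULL on grade)

grade is explicitly set to NULL, but grade is part of the PRIMARY KEY (implied NOT NULL).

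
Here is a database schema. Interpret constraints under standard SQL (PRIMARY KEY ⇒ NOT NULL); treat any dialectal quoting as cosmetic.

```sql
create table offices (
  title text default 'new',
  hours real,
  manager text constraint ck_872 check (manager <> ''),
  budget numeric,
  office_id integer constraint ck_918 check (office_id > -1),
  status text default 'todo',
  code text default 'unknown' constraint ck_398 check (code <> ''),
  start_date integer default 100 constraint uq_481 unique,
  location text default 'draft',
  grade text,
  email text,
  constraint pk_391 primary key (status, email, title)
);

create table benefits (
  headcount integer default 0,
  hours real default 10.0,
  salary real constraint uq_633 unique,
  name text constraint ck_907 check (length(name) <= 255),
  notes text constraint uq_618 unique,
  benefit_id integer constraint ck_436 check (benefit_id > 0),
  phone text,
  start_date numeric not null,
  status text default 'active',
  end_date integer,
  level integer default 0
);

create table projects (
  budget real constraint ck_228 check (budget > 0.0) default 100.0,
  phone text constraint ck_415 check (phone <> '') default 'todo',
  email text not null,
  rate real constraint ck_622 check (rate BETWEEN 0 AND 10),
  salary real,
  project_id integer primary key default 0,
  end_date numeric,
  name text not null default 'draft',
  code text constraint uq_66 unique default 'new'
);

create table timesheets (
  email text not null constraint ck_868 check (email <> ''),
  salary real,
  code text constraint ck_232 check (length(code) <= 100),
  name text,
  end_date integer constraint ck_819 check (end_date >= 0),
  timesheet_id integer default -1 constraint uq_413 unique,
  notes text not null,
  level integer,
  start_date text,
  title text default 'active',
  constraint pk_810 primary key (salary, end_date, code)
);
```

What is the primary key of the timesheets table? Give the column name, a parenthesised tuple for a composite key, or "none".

A table-level PRIMARY KEY clause names 3 columns: salary, end_date, code.
This is a composite key — the combination is unique, not each column individually.

(salary, end_date, code)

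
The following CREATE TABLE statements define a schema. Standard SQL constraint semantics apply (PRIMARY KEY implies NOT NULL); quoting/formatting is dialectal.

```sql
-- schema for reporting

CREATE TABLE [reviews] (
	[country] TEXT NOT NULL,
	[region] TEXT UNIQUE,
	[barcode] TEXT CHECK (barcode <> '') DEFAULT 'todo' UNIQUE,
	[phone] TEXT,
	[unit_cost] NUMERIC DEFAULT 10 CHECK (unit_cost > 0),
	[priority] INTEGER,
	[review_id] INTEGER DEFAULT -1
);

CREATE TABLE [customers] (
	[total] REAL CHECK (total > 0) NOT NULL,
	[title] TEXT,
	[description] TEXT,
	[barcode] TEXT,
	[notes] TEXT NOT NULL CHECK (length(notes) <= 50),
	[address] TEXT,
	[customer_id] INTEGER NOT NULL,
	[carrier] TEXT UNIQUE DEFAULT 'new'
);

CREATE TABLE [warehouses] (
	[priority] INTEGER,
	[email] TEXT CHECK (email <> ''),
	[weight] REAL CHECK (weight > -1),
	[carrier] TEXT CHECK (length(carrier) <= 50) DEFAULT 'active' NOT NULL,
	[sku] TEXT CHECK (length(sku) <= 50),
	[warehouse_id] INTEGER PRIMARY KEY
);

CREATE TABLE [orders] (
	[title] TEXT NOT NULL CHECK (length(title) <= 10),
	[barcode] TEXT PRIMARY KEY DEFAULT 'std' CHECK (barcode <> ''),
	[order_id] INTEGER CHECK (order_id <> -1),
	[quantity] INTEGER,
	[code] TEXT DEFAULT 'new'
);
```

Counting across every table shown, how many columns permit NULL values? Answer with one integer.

18

reviews: 6 nullable (region, barcode, phone, unit_cost, priority, review_id — PK none and explicit NOT NULL columns excluded).
customers: 5 nullable (title, description, barcode, address, carrier — PK none and explicit NOT NULL columns excluded).
warehouses: 4 nullable (priority, email, weight, sku — PK (warehouse_id) and explicit NOT NULL columns excluded).
orders: 3 nullable (order_id, quantity, code — PK (barcode) and explicit NOT NULL columns excluded).
Total: 6 + 5 + 4 + 3 = 18.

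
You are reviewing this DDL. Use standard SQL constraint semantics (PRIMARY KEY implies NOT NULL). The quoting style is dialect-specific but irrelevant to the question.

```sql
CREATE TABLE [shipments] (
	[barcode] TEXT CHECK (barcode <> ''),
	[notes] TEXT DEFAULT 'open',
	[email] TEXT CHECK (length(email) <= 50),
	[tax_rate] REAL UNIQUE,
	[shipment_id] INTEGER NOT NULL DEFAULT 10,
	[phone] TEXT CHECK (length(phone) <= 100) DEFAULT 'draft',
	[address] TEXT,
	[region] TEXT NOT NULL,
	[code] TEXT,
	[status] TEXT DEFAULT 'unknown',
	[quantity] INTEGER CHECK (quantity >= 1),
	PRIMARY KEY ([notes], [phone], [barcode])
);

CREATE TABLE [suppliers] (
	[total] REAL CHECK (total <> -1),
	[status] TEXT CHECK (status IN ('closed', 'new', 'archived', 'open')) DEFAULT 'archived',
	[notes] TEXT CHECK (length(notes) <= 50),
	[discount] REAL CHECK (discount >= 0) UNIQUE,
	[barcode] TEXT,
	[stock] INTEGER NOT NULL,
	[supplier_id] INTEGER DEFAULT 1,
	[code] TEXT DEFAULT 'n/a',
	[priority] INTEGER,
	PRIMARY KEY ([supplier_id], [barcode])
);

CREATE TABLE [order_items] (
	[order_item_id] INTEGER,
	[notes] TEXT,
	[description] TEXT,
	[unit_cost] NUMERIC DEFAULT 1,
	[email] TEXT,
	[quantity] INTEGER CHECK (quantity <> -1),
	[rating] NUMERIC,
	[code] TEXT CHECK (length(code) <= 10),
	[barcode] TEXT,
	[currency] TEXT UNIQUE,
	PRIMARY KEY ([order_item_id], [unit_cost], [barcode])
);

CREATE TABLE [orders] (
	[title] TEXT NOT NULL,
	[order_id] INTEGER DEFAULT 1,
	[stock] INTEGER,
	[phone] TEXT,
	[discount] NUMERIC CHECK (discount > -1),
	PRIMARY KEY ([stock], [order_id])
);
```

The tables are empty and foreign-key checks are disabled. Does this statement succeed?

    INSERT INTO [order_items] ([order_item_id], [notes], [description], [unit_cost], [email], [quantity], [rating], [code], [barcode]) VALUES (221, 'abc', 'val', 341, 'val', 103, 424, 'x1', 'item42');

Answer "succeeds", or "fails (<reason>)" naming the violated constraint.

succeeds

NOT NULL columns: barcode is supplied; order_item_id is supplied; unit_cost is supplied.
CHECK constraints: 103 satisfies (quantity <> -1); 'x1' satisfies (length(code) <= 10).
No constraint is violated.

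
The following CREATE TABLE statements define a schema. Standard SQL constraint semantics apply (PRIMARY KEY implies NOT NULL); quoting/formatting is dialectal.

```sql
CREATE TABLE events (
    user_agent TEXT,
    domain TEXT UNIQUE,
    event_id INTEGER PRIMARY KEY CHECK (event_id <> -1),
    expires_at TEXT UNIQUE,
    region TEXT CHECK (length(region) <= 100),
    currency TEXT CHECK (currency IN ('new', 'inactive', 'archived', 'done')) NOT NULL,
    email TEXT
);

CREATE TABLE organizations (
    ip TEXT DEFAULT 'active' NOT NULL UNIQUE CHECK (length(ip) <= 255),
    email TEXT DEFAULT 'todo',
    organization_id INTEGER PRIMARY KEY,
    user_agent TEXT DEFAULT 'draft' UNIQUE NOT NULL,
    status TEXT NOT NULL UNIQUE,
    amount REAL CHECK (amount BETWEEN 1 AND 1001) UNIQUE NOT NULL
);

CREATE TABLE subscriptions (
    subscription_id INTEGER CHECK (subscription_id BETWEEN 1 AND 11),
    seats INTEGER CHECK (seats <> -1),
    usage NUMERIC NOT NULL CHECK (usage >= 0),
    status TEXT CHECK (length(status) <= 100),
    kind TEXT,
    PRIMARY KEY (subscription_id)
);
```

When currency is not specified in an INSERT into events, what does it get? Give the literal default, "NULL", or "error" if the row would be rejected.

error

currency has no DEFAULT clause.
Omitting it would insert NULL, but it is declared NOT NULL, so the INSERT fails.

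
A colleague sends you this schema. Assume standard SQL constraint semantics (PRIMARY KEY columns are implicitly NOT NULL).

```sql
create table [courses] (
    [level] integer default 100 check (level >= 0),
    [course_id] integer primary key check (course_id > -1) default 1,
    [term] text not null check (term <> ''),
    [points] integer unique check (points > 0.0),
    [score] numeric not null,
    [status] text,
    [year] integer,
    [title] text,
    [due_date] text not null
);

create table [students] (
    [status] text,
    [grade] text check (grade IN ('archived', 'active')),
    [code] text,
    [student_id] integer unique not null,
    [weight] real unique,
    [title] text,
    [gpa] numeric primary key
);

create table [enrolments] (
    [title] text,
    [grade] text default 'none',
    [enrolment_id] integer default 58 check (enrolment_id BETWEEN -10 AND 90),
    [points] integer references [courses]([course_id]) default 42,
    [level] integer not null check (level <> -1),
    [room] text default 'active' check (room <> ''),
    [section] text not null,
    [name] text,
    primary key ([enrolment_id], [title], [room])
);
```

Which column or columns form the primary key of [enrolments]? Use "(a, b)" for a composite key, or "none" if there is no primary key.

(enrolment_id, title, room)

A table-level PRIMARY KEY clause names 3 columns: enrolment_id, title, room.
This is a composite key — the combination is unique, not each column individually.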